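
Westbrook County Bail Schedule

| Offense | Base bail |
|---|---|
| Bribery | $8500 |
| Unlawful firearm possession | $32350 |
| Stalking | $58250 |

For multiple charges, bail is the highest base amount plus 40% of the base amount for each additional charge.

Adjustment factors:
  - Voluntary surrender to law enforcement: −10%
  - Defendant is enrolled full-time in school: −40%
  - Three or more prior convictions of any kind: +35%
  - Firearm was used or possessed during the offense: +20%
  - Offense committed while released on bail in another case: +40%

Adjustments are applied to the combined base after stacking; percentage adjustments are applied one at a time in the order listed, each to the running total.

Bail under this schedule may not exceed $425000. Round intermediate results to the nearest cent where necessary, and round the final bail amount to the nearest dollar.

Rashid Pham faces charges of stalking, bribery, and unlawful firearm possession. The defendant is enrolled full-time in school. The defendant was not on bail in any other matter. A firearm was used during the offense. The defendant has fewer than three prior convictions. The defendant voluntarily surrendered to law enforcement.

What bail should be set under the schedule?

$48334

Base amounts from the schedule: stalking $58250; bribery $8500; unlawful firearm possession $32350.
Stacking rule: highest base plus 40% of each additional charge. Highest is stalking at $58250. Additional: $8500 × 40% = $3400; $32350 × 40% = $12940. Combined base = $58250 + $16340 = $74590.
Voluntary surrender to law enforcement (−10%): $74590 × 0.9 = $67131.
Defendant is enrolled full-time in school (−40%): $67131 × 0.6 = $40278.60.
Firearm was used or possessed during the offense (+20%): $40278.60 × 1.2 = $48334.32.
$48334.32 is within the $425000 maximum.
Rounded to the nearest dollar: $48334.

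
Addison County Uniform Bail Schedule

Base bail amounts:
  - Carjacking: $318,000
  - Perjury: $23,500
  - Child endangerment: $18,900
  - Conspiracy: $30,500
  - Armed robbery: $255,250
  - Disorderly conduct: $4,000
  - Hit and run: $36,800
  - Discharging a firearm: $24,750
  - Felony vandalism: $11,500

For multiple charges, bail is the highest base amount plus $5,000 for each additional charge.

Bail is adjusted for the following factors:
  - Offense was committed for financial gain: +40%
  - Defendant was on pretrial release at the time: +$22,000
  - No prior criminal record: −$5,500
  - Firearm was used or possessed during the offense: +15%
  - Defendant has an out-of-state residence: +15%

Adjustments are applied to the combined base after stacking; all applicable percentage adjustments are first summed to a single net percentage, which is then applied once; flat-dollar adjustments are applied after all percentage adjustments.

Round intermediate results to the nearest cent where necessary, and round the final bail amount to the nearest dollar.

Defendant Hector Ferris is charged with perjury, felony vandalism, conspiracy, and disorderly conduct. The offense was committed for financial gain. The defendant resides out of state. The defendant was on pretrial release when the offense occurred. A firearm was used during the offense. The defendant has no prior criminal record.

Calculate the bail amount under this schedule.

Base amounts from the schedule: perjury $23,500; felony vandalism $11,500; conspiracy $30,500; disorderly conduct $4,000.
Stacking rule: highest base plus $5,000 per additional charge. Highest is conspiracy at $30,500; 3 additional charges → +$15,000. Combined base = $45,500.
Net percentage adjustment: +40% +15% +15% = +70%. $45,500 × 1.7 = $77,350.
Defendant was on pretrial release at the time (+$22,000 flat): $77,350 + $22,000 = $99,350.
No prior criminal record (−$5,500 flat): $99,350 − $5,500 = $93,850.

$93,850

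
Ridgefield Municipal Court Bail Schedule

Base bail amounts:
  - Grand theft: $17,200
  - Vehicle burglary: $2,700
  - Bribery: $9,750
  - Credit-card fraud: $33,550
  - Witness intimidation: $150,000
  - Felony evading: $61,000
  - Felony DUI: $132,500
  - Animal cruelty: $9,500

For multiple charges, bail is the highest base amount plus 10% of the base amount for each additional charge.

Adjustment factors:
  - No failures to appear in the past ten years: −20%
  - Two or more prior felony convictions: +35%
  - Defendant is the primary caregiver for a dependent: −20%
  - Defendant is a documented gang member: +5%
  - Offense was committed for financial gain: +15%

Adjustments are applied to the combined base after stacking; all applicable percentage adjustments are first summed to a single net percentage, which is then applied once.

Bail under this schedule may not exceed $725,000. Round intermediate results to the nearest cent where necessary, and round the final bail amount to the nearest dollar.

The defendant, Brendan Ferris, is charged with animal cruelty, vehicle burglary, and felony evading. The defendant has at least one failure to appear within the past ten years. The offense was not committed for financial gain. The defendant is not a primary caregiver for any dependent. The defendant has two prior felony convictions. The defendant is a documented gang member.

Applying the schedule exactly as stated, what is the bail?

$87,108

Base amounts from the schedule: animal cruelty $9,500; vehicle burglary $2,700; felony evading $61,000.
Stacking rule: highest base plus 10% of each additional charge. Highest is felony evading at $61,000. Additional: $9,500 × 10% = $950; $2,700 × 10% = $270. Combined base = $61,000 + $1,220 = $62,220.
Net percentage adjustment: +35% +5% = +40%. $62,220 × 1.4 = $87,108.
$87,108 is within the $725,000 maximum.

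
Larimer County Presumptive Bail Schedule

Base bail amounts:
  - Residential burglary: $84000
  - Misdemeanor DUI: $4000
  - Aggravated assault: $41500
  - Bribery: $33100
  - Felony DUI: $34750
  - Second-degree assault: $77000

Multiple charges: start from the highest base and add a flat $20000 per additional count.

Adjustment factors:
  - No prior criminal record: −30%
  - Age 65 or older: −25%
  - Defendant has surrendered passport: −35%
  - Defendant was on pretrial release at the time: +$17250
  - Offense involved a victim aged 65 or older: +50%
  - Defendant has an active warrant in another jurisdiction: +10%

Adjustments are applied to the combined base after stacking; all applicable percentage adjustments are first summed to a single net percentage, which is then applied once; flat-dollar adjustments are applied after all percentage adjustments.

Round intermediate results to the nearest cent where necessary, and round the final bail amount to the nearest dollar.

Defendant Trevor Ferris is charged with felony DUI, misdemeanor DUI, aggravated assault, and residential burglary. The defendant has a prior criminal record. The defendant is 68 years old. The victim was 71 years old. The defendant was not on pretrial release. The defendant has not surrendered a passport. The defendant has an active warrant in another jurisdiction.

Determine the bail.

Base amounts from the schedule: felony DUI $34750; misdemeanor DUI $4000; aggravated assault $41500; residential burglary $84000.
Stacking rule: highest base plus $20000 per additional charge. Highest is residential burglary at $84000; 3 additional charges → +$60000. Combined base = $144000.
Net percentage adjustment: −25% +50% +10% = +35%. $144000 × 1.35 = $194400.

$194400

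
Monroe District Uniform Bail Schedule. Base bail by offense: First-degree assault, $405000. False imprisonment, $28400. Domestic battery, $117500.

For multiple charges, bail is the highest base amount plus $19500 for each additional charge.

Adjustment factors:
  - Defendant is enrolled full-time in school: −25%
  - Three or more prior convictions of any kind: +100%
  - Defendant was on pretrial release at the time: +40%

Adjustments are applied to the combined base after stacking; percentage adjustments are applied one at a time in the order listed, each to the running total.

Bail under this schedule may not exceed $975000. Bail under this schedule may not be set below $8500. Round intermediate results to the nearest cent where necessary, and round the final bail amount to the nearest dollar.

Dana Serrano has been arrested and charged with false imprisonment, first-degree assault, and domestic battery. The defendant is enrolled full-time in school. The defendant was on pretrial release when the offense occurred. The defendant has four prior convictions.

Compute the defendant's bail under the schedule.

$932400

Base amounts from the schedule: false imprisonment $28400; first-degree assault $405000; domestic battery $117500.
Stacking rule: highest base plus $19500 per additional charge. Highest is first-degree assault at $405000; 2 additional charges → +$39000. Combined base = $444000.
Defendant is enrolled full-time in school (−25%): $444000 × 0.75 = $333000.
Three or more prior convictions of any kind (+100%): $333000 × 2 = $666000.
Defendant was on pretrial release at the time (+40%): $666000 × 1.4 = $932400.
$932400 is within the $975000 maximum.
$932400 is at or above the $8500 minimum.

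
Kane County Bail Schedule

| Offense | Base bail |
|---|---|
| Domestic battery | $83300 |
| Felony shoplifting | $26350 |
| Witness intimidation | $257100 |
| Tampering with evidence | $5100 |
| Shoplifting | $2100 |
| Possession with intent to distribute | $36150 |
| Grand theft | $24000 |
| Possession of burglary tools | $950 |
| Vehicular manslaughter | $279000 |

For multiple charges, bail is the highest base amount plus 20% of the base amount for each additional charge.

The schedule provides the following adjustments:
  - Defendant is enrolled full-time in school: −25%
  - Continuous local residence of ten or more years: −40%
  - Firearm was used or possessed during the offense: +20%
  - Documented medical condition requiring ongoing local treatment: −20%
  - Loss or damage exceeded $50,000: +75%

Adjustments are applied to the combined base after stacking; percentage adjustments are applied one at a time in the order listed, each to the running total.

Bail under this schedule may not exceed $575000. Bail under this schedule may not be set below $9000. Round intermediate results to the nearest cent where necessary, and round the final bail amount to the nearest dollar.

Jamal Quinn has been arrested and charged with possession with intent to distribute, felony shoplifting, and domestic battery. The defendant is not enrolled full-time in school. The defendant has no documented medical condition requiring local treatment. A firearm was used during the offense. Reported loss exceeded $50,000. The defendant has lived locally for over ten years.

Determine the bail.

Base amounts from the schedule: possession with intent to distribute $36150; felony shoplifting $26350; domestic battery $83300.
Stacking rule: highest base plus 20% of each additional charge. Highest is domestic battery at $83300. Additional: $36150 × 20% = $7230; $26350 × 20% = $5270. Combined base = $83300 + $12500 = $95800.
Continuous local residence of ten or more years (−40%): $95800 × 0.6 = $57480.
Firearm was used or possessed during the offense (+20%): $57480 × 1.2 = $68976.
Loss or damage exceeded $50,000 (+75%): $68976 × 1.75 = $120708.
$120708 is within the $575000 maximum.
$120708 is at or above the $9000 minimum.

$120708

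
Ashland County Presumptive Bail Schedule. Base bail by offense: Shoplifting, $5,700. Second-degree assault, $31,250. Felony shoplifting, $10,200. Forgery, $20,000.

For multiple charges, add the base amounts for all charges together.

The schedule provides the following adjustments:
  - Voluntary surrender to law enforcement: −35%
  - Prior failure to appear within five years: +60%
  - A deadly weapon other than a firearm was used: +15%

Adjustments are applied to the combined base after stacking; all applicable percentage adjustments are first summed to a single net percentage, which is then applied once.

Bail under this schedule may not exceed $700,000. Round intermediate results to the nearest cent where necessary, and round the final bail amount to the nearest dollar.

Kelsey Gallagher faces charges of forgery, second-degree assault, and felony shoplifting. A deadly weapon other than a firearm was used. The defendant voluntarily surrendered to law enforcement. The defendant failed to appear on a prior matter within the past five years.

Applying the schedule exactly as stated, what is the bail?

$86,030

Base amounts from the schedule: forgery $20,000; second-degree assault $31,250; felony shoplifting $10,200.
Stacking rule: sum of all bases. $20,000 + $31,250 + $10,200 = $61,450.
Net percentage adjustment: −35% +60% +15% = +40%. $61,450 × 1.4 = $86,030.
$86,030 is within the $700,000 maximum.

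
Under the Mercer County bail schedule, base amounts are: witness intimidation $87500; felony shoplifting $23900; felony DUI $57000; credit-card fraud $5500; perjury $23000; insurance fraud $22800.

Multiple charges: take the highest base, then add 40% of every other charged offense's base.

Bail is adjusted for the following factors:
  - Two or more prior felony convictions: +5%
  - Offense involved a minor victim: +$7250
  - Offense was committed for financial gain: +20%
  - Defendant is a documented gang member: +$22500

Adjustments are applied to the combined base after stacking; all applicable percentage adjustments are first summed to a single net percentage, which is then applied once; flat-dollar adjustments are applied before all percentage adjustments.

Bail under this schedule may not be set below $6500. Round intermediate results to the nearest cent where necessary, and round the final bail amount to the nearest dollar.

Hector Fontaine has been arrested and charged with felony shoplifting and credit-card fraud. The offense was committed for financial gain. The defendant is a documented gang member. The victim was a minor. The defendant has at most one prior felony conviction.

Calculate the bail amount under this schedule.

Base amounts from the schedule: felony shoplifting $23900; credit-card fraud $5500.
Stacking rule: highest base plus 40% of each additional charge. Highest is felony shoplifting at $23900. Additional: $5500 × 40% = $2200. Combined base = $23900 + $2200 = $26100.
Offense involved a minor victim (+$7250 flat): $26100 + $7250 = $33350.
Defendant is a documented gang member (+$22500 flat): $33350 + $22500 = $55850.
Offense was committed for financial gain (+20%): $55850 × 1.2 = $67020.
$67020 is at or above the $6500 minimum.

$67020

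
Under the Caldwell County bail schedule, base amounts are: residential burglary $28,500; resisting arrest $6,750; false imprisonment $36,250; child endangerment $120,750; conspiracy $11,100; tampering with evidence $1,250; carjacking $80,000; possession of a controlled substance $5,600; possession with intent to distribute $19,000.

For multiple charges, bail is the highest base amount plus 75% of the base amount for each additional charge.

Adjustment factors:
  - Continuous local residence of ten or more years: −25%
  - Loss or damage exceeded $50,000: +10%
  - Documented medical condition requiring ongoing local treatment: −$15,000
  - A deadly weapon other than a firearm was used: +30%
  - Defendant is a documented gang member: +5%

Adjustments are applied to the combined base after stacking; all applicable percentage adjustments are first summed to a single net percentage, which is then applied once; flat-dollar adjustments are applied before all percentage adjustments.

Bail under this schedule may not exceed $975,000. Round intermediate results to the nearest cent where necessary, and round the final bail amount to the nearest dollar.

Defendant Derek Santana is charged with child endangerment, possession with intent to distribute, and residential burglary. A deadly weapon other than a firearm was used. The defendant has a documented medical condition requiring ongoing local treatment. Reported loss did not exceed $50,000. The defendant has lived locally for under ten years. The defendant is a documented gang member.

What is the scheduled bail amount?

Base amounts from the schedule: child endangerment $120,750; possession with intent to distribute $19,000; residential burglary $28,500.
Stacking rule: highest base plus 75% of each additional charge. Highest is child endangerment at $120,750. Additional: $19,000 × 75% = $14,250; $28,500 × 75% = $21,375. Combined base = $120,750 + $35,625 = $156,375.
Documented medical condition requiring ongoing local treatment (−$15,000 flat): $156,375 − $15,000 = $141,375.
Net percentage adjustment: +30% +5% = +35%. $141,375 × 1.35 = $190,856.25.
$190,856.25 is within the $975,000 maximum.
Rounded to the nearest dollar: $190,856.

$190,856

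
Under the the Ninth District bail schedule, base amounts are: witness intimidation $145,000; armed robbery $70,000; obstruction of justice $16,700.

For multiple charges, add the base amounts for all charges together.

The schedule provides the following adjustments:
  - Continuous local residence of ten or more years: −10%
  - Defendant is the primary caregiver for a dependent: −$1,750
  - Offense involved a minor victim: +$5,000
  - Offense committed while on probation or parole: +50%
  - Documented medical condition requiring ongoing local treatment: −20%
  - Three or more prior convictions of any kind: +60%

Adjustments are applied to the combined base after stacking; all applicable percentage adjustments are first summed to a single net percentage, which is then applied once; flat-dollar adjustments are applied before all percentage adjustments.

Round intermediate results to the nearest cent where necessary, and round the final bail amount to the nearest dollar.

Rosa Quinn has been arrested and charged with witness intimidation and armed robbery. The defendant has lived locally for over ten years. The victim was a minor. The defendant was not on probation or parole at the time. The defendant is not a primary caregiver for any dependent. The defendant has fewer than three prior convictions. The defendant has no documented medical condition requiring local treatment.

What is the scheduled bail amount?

Base amounts from the schedule: witness intimidation $145,000; armed robbery $70,000.
Stacking rule: sum of all bases. $145,000 + $70,000 = $215,000.
Offense involved a minor victim (+$5,000 flat): $215,000 + $5,000 = $220,000.
Continuous local residence of ten or more years (−10%): $220,000 × 0.9 = $198,000.

$198,000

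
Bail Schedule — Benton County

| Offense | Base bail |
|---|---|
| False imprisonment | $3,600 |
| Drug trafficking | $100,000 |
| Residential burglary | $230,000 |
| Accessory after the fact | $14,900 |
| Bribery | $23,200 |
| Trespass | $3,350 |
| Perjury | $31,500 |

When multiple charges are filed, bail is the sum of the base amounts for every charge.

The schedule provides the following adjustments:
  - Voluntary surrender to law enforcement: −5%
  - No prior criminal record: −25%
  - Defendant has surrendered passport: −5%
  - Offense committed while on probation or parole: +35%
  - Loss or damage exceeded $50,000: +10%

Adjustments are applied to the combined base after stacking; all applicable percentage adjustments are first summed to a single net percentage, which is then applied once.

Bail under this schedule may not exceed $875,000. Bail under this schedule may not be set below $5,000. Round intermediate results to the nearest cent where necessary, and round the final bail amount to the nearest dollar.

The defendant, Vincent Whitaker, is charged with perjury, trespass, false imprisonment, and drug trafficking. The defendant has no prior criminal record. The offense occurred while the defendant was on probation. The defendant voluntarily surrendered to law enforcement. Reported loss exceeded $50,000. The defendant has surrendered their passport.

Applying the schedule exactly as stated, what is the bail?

Base amounts from the schedule: perjury $31,500; trespass $3,350; false imprisonment $3,600; drug trafficking $100,000.
Stacking rule: sum of all bases. $31,500 + $3,350 + $3,600 + $100,000 = $138,450.
Net percentage adjustment: −5% −25% −5% +35% +10% = +10%. $138,450 × 1.1 = $152,295.
$152,295 is within the $875,000 maximum.
$152,295 is at or above the $5,000 minimum.

$152,295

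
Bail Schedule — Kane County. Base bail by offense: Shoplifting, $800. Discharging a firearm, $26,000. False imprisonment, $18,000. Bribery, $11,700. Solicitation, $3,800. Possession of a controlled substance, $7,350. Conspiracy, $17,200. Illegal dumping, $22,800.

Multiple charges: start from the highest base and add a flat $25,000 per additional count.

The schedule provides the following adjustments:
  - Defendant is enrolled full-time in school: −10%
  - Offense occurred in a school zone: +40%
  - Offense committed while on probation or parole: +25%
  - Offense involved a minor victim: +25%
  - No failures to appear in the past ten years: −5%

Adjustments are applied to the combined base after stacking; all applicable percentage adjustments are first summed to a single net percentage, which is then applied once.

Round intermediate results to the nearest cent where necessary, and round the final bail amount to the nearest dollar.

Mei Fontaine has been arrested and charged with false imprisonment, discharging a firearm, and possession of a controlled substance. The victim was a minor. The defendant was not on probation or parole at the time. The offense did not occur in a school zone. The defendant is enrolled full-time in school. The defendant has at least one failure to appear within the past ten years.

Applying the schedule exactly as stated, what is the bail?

$87,400

Base amounts from the schedule: false imprisonment $18,000; discharging a firearm $26,000; possession of a controlled substance $7,350.
Stacking rule: highest base plus $25,000 per additional charge. Highest is discharging a firearm at $26,000; 2 additional charges → +$50,000. Combined base = $76,000.
Net percentage adjustment: −10% +25% = +15%. $76,000 × 1.15 = $87,400.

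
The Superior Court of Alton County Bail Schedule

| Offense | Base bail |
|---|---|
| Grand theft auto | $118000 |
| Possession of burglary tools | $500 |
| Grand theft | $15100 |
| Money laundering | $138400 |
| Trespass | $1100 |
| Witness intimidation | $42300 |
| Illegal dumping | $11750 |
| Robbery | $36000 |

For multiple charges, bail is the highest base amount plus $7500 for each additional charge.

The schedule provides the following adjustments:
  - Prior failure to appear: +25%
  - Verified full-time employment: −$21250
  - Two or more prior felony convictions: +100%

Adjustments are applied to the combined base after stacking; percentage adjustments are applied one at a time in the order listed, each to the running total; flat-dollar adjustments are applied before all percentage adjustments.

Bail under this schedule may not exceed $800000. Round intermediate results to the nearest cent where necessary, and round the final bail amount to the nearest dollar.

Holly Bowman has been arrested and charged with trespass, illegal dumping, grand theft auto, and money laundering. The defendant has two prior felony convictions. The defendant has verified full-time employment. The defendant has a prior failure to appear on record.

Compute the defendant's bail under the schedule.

Base amounts from the schedule: trespass $1100; illegal dumping $11750; grand theft auto $118000; money laundering $138400.
Stacking rule: highest base plus $7500 per additional charge. Highest is money laundering at $138400; 3 additional charges → +$22500. Combined base = $160900.
Verified full-time employment (−$21250 flat): $160900 − $21250 = $139650.
Prior failure to appear (+25%): $139650 × 1.25 = $174562.50.
Two or more prior felony convictions (+100%): $174562.50 × 2 = $349125.
$349125 is within the $800000 maximum.

$349125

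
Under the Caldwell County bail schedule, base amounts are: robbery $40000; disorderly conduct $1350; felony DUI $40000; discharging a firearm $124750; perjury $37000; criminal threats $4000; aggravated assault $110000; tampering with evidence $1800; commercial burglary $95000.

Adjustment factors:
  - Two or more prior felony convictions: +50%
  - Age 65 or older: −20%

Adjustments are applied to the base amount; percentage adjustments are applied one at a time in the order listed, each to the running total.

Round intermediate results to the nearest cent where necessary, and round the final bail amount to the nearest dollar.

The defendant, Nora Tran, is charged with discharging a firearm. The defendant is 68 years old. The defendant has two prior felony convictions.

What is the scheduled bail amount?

$149700

Base amounts from the schedule: discharging a firearm $124750.
Single charge. Combined base = $124750.
Two or more prior felony convictions (+50%): $124750 × 1.5 = $187125.
Age 65 or older (−20%): $187125 × 0.8 = $149700.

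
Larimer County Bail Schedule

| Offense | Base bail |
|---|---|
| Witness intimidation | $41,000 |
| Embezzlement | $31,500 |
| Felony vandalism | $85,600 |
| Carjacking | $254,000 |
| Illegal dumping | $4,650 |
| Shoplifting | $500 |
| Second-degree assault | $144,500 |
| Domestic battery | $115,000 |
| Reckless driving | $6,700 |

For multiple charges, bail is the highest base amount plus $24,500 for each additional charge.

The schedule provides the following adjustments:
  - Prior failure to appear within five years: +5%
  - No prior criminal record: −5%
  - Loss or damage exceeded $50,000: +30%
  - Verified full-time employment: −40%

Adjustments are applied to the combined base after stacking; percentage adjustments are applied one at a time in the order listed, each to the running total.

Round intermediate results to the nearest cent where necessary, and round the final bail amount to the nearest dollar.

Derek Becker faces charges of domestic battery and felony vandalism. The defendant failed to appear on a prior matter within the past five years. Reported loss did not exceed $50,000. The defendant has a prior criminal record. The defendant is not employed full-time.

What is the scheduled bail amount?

Base amounts from the schedule: domestic battery $115,000; felony vandalism $85,600.
Stacking rule: highest base plus $24,500 per additional charge. Highest is domestic battery at $115,000; 1 additional charge → +$24,500. Combined base = $139,500.
Prior failure to appear within five years (+5%): $139,500 × 1.05 = $146,475.

$146,475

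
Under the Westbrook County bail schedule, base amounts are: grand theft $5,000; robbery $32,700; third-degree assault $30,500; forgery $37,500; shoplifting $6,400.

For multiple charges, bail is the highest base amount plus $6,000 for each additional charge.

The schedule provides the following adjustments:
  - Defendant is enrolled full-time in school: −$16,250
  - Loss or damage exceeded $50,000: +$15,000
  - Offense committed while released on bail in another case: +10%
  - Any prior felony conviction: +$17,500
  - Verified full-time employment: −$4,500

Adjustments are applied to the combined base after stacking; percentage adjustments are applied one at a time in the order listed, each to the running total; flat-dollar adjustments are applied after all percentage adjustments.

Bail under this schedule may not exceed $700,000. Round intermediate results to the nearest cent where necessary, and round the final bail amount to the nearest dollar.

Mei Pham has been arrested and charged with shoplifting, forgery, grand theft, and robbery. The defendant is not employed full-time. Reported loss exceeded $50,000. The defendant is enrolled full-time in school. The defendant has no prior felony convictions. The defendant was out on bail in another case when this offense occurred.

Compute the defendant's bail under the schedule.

Base amounts from the schedule: shoplifting $6,400; forgery $37,500; grand theft $5,000; robbery $32,700.
Stacking rule: highest base plus $6,000 per additional charge. Highest is forgery at $37,500; 3 additional charges → +$18,000. Combined base = $55,500.
Offense committed while released on bail in another case (+10%): $55,500 × 1.1 = $61,050.
Defendant is enrolled full-time in school (−$16,250 flat): $61,050 − $16,250 = $44,800.
Loss or damage exceeded $50,000 (+$15,000 flat): $44,800 + $15,000 = $59,800.
$59,800 is within the $700,000 maximum.

$59,800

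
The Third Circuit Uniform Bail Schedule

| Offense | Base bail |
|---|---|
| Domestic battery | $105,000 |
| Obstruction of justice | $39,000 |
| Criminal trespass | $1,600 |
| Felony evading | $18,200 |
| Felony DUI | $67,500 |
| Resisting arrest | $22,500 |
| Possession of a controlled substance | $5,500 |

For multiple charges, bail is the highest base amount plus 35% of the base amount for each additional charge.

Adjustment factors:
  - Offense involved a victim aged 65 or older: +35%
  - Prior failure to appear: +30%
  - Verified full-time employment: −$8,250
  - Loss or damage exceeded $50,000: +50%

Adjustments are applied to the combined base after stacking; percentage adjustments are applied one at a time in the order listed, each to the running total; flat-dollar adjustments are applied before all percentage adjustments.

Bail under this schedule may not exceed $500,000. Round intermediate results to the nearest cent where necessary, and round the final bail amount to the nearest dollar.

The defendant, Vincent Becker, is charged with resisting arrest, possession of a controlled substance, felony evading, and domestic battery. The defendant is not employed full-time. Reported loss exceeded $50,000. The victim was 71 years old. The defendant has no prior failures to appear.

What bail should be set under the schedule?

$245,369

Base amounts from the schedule: resisting arrest $22,500; possession of a controlled substance $5,500; felony evading $18,200; domestic battery $105,000.
Stacking rule: highest base plus 35% of each additional charge. Highest is domestic battery at $105,000. Additional: $22,500 × 35% = $7,875; $5,500 × 35% = $1,925; $18,200 × 35% = $6,370. Combined base = $105,000 + $16,170 = $121,170.
Offense involved a victim aged 65 or older (+35%): $121,170 × 1.35 = $163,579.50.
Loss or damage exceeded $50,000 (+50%): $163,579.50 × 1.5 = $245,369.25.
$245,369.25 is within the $500,000 maximum.
Rounded to the nearest dollar: $245,369.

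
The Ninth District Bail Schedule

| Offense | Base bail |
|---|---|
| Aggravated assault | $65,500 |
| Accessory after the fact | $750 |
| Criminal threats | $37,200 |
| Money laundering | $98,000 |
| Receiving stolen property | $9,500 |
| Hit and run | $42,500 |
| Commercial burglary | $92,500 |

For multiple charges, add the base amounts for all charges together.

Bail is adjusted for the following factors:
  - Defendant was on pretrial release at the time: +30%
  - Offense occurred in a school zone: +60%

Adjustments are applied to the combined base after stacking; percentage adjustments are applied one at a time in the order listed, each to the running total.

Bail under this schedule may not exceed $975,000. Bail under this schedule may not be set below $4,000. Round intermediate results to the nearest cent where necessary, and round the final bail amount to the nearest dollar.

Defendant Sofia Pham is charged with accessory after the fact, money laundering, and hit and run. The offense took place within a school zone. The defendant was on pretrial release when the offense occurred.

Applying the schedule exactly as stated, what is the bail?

$293,800

Base amounts from the schedule: accessory after the fact $750; money laundering $98,000; hit and run $42,500.
Stacking rule: sum of all bases. $750 + $98,000 + $42,500 = $141,250.
Defendant was on pretrial release at the time (+30%): $141,250 × 1.3 = $183,625.
Offense occurred in a school zone (+60%): $183,625 × 1.6 = $293,800.
$293,800 is within the $975,000 maximum.
$293,800 is at or above the $4,000 minimum.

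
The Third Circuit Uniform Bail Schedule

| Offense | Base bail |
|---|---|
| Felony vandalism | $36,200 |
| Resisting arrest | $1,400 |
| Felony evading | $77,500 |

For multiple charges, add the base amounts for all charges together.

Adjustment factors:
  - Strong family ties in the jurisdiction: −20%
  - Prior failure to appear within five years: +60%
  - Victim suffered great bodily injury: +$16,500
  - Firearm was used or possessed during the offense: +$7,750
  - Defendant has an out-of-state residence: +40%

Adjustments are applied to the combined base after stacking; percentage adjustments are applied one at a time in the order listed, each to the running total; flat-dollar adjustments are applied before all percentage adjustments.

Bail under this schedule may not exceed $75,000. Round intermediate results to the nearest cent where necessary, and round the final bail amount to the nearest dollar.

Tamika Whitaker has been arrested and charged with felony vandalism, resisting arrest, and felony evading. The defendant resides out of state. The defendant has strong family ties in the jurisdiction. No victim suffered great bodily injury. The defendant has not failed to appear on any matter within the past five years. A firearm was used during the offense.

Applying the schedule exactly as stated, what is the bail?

$75,000

Base amounts from the schedule: felony vandalism $36,200; resisting arrest $1,400; felony evading $77,500.
Stacking rule: sum of all bases. $36,200 + $1,400 + $77,500 = $115,100.
Firearm was used or possessed during the offense (+$7,750 flat): $115,100 + $7,750 = $122,850.
Strong family ties in the jurisdiction (−20%): $122,850 × 0.8 = $98,280.
Defendant has an out-of-state residence (+40%): $98,280 × 1.4 = $137,592.
Result $137,592 exceeds the maximum of $75,000; bail is capped at $75,000.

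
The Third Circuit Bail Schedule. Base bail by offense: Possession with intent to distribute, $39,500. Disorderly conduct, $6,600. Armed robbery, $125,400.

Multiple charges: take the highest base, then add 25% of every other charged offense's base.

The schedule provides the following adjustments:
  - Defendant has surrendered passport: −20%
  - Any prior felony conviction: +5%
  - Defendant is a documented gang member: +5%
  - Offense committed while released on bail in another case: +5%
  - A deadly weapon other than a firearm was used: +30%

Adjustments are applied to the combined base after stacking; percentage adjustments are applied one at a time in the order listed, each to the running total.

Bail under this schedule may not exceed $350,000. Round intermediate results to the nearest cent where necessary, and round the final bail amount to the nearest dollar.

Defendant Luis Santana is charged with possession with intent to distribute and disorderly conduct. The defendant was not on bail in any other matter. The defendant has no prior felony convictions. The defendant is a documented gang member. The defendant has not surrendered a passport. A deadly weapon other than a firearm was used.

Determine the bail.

$56,170

Base amounts from the schedule: possession with intent to distribute $39,500; disorderly conduct $6,600.
Stacking rule: highest base plus 25% of each additional charge. Highest is possession with intent to distribute at $39,500. Additional: $6,600 × 25% = $1,650. Combined base = $39,500 + $1,650 = $41,150.
Defendant is a documented gang member (+5%): $41,150 × 1.05 = $43,207.50.
A deadly weapon other than a firearm was used (+30%): $43,207.50 × 1.3 = $56,169.75.
$56,169.75 is within the $350,000 maximum.
Rounded to the nearest dollar: $56,170.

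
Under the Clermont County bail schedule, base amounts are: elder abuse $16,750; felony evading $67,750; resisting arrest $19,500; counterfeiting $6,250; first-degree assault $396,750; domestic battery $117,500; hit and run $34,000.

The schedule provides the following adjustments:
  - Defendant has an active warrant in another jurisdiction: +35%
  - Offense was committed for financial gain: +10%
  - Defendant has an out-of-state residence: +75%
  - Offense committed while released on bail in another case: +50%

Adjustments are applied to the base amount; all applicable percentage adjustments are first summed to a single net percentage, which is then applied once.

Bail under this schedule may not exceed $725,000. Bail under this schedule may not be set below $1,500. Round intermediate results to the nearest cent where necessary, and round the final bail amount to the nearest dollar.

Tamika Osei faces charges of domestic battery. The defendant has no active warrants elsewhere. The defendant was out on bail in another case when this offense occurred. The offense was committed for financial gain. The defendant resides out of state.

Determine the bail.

$276,125

Base amounts from the schedule: domestic battery $117,500.
Single charge. Combined base = $117,500.
Net percentage adjustment: +10% +75% +50% = +135%. $117,500 × 2.35 = $276,125.
$276,125 is within the $725,000 maximum.
$276,125 is at or above the $1,500 minimum.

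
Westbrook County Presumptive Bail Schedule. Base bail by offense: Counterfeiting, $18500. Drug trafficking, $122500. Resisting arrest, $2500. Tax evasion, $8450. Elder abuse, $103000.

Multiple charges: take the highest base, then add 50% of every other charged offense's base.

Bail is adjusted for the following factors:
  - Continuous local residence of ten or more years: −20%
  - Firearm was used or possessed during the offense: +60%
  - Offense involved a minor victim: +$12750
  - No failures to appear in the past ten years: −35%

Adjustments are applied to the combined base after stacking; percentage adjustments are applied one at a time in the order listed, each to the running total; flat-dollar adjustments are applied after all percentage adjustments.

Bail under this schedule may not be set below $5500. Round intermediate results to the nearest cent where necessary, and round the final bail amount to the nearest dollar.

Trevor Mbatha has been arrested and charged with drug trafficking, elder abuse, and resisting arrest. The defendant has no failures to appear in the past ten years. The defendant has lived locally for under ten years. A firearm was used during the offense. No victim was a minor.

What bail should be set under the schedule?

Base amounts from the schedule: drug trafficking $122500; elder abuse $103000; resisting arrest $2500.
Stacking rule: highest base plus 50% of each additional charge. Highest is drug trafficking at $122500. Additional: $103000 × 50% = $51500; $2500 × 50% = $1250. Combined base = $122500 + $52750 = $175250.
Firearm was used or possessed during the offense (+60%): $175250 × 1.6 = $280400.
No failures to appear in the past ten years (−35%): $280400 × 0.65 = $182260.
$182260 is at or above the $5500 minimum.

$182260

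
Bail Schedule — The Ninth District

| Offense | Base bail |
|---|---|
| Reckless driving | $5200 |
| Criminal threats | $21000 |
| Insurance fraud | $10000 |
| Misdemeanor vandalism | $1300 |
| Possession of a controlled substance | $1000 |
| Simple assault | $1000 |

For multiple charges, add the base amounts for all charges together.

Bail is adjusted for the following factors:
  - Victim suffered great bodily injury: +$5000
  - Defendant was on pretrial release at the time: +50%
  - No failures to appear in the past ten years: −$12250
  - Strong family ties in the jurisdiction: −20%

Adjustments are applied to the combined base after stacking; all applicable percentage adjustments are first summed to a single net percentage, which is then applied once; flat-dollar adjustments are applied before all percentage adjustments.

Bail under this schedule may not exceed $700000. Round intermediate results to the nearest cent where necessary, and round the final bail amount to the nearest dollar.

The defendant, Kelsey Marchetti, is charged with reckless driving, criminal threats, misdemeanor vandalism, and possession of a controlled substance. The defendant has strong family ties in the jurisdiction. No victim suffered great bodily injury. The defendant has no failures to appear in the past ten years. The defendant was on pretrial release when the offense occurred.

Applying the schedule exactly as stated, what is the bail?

$21125

Base amounts from the schedule: reckless driving $5200; criminal threats $21000; misdemeanor vandalism $1300; possession of a controlled substance $1000.
Stacking rule: sum of all bases. $5200 + $21000 + $1300 + $1000 = $28500.
No failures to appear in the past ten years (−$12250 flat): $28500 − $12250 = $16250.
Net percentage adjustment: +50% −20% = +30%. $16250 × 1.3 = $21125.
$21125 is within the $700000 maximum.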